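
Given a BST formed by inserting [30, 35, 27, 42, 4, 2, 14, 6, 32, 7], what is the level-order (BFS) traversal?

Tree insertion order: [30, 35, 27, 42, 4, 2, 14, 6, 32, 7]
Tree (level-order array): [30, 27, 35, 4, None, 32, 42, 2, 14, None, None, None, None, None, None, 6, None, None, 7]
BFS from the root, enqueuing left then right child of each popped node:
  queue [30] -> pop 30, enqueue [27, 35], visited so far: [30]
  queue [27, 35] -> pop 27, enqueue [4], visited so far: [30, 27]
  queue [35, 4] -> pop 35, enqueue [32, 42], visited so far: [30, 27, 35]
  queue [4, 32, 42] -> pop 4, enqueue [2, 14], visited so far: [30, 27, 35, 4]
  queue [32, 42, 2, 14] -> pop 32, enqueue [none], visited so far: [30, 27, 35, 4, 32]
  queue [42, 2, 14] -> pop 42, enqueue [none], visited so far: [30, 27, 35, 4, 32, 42]
  queue [2, 14] -> pop 2, enqueue [none], visited so far: [30, 27, 35, 4, 32, 42, 2]
  queue [14] -> pop 14, enqueue [6], visited so far: [30, 27, 35, 4, 32, 42, 2, 14]
  queue [6] -> pop 6, enqueue [7], visited so far: [30, 27, 35, 4, 32, 42, 2, 14, 6]
  queue [7] -> pop 7, enqueue [none], visited so far: [30, 27, 35, 4, 32, 42, 2, 14, 6, 7]
Result: [30, 27, 35, 4, 32, 42, 2, 14, 6, 7]


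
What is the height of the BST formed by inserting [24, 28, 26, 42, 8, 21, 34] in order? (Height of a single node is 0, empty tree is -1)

Insertion order: [24, 28, 26, 42, 8, 21, 34]
Tree (level-order array): [24, 8, 28, None, 21, 26, 42, None, None, None, None, 34]
Compute height bottom-up (empty subtree = -1):
  height(21) = 1 + max(-1, -1) = 0
  height(8) = 1 + max(-1, 0) = 1
  height(26) = 1 + max(-1, -1) = 0
  height(34) = 1 + max(-1, -1) = 0
  height(42) = 1 + max(0, -1) = 1
  height(28) = 1 + max(0, 1) = 2
  height(24) = 1 + max(1, 2) = 3
Height = 3


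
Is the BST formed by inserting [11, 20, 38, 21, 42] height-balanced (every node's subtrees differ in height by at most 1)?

Tree (level-order array): [11, None, 20, None, 38, 21, 42]
Definition: a tree is height-balanced if, at every node, |h(left) - h(right)| <= 1 (empty subtree has height -1).
Bottom-up per-node check:
  node 21: h_left=-1, h_right=-1, diff=0 [OK], height=0
  node 42: h_left=-1, h_right=-1, diff=0 [OK], height=0
  node 38: h_left=0, h_right=0, diff=0 [OK], height=1
  node 20: h_left=-1, h_right=1, diff=2 [FAIL (|-1-1|=2 > 1)], height=2
  node 11: h_left=-1, h_right=2, diff=3 [FAIL (|-1-2|=3 > 1)], height=3
Node 20 violates the condition: |-1 - 1| = 2 > 1.
Result: Not balanced


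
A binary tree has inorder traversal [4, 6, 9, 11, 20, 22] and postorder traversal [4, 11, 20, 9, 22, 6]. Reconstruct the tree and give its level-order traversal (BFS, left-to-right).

Inorder:   [4, 6, 9, 11, 20, 22]
Postorder: [4, 11, 20, 9, 22, 6]
Algorithm: postorder visits root last, so walk postorder right-to-left;
each value is the root of the current inorder slice — split it at that
value, recurse on the right subtree first, then the left.
Recursive splits:
  root=6; inorder splits into left=[4], right=[9, 11, 20, 22]
  root=22; inorder splits into left=[9, 11, 20], right=[]
  root=9; inorder splits into left=[], right=[11, 20]
  root=20; inorder splits into left=[11], right=[]
  root=11; inorder splits into left=[], right=[]
  root=4; inorder splits into left=[], right=[]
Reconstructed level-order: [6, 4, 22, 9, 20, 11]


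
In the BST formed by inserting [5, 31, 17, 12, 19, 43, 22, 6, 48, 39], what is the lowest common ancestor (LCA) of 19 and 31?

Tree insertion order: [5, 31, 17, 12, 19, 43, 22, 6, 48, 39]
Tree (level-order array): [5, None, 31, 17, 43, 12, 19, 39, 48, 6, None, None, 22]
In a BST, the LCA of p=19, q=31 is the first node v on the
root-to-leaf path with p <= v <= q (go left if both < v, right if both > v).
Walk from root:
  at 5: both 19 and 31 > 5, go right
  at 31: 19 <= 31 <= 31, this is the LCA
LCA = 31


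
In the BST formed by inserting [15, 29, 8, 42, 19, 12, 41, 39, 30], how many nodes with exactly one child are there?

Tree built from: [15, 29, 8, 42, 19, 12, 41, 39, 30]
Tree (level-order array): [15, 8, 29, None, 12, 19, 42, None, None, None, None, 41, None, 39, None, 30]
Rule: These are nodes with exactly 1 non-null child.
Per-node child counts:
  node 15: 2 child(ren)
  node 8: 1 child(ren)
  node 12: 0 child(ren)
  node 29: 2 child(ren)
  node 19: 0 child(ren)
  node 42: 1 child(ren)
  node 41: 1 child(ren)
  node 39: 1 child(ren)
  node 30: 0 child(ren)
Matching nodes: [8, 42, 41, 39]
Count of nodes with exactly one child: 4


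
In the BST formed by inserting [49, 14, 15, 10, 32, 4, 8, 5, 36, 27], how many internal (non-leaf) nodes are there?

Tree built from: [49, 14, 15, 10, 32, 4, 8, 5, 36, 27]
Tree (level-order array): [49, 14, None, 10, 15, 4, None, None, 32, None, 8, 27, 36, 5]
Rule: An internal node has at least one child.
Per-node child counts:
  node 49: 1 child(ren)
  node 14: 2 child(ren)
  node 10: 1 child(ren)
  node 4: 1 child(ren)
  node 8: 1 child(ren)
  node 5: 0 child(ren)
  node 15: 1 child(ren)
  node 32: 2 child(ren)
  node 27: 0 child(ren)
  node 36: 0 child(ren)
Matching nodes: [49, 14, 10, 4, 8, 15, 32]
Count of internal (non-leaf) nodes: 7


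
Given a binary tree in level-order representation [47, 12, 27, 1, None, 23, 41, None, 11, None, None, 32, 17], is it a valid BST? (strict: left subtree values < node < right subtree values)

Level-order array: [47, 12, 27, 1, None, 23, 41, None, 11, None, None, 32, 17]
Validate using subtree bounds (lo, hi): at each node, require lo < value < hi,
then recurse left with hi=value and right with lo=value.
Preorder trace (stopping at first violation):
  at node 47 with bounds (-inf, +inf): OK
  at node 12 with bounds (-inf, 47): OK
  at node 1 with bounds (-inf, 12): OK
  at node 11 with bounds (1, 12): OK
  at node 27 with bounds (47, +inf): VIOLATION
Node 27 violates its bound: not (47 < 27 < +inf).
Result: Not a valid BST


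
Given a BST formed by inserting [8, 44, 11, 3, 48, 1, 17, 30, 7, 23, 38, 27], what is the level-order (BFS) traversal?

Tree insertion order: [8, 44, 11, 3, 48, 1, 17, 30, 7, 23, 38, 27]
Tree (level-order array): [8, 3, 44, 1, 7, 11, 48, None, None, None, None, None, 17, None, None, None, 30, 23, 38, None, 27]
BFS from the root, enqueuing left then right child of each popped node:
  queue [8] -> pop 8, enqueue [3, 44], visited so far: [8]
  queue [3, 44] -> pop 3, enqueue [1, 7], visited so far: [8, 3]
  queue [44, 1, 7] -> pop 44, enqueue [11, 48], visited so far: [8, 3, 44]
  queue [1, 7, 11, 48] -> pop 1, enqueue [none], visited so far: [8, 3, 44, 1]
  queue [7, 11, 48] -> pop 7, enqueue [none], visited so far: [8, 3, 44, 1, 7]
  queue [11, 48] -> pop 11, enqueue [17], visited so far: [8, 3, 44, 1, 7, 11]
  queue [48, 17] -> pop 48, enqueue [none], visited so far: [8, 3, 44, 1, 7, 11, 48]
  queue [17] -> pop 17, enqueue [30], visited so far: [8, 3, 44, 1, 7, 11, 48, 17]
  queue [30] -> pop 30, enqueue [23, 38], visited so far: [8, 3, 44, 1, 7, 11, 48, 17, 30]
  queue [23, 38] -> pop 23, enqueue [27], visited so far: [8, 3, 44, 1, 7, 11, 48, 17, 30, 23]
  queue [38, 27] -> pop 38, enqueue [none], visited so far: [8, 3, 44, 1, 7, 11, 48, 17, 30, 23, 38]
  queue [27] -> pop 27, enqueue [none], visited so far: [8, 3, 44, 1, 7, 11, 48, 17, 30, 23, 38, 27]
Result: [8, 3, 44, 1, 7, 11, 48, 17, 30, 23, 38, 27]


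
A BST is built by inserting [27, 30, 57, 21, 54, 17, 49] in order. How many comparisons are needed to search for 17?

Search path for 17: 27 -> 21 -> 17
Found: True
Comparisons: 3


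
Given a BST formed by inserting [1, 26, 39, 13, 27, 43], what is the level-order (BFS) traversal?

Tree insertion order: [1, 26, 39, 13, 27, 43]
Tree (level-order array): [1, None, 26, 13, 39, None, None, 27, 43]
BFS from the root, enqueuing left then right child of each popped node:
  queue [1] -> pop 1, enqueue [26], visited so far: [1]
  queue [26] -> pop 26, enqueue [13, 39], visited so far: [1, 26]
  queue [13, 39] -> pop 13, enqueue [none], visited so far: [1, 26, 13]
  queue [39] -> pop 39, enqueue [27, 43], visited so far: [1, 26, 13, 39]
  queue [27, 43] -> pop 27, enqueue [none], visited so far: [1, 26, 13, 39, 27]
  queue [43] -> pop 43, enqueue [none], visited so far: [1, 26, 13, 39, 27, 43]
Result: [1, 26, 13, 39, 27, 43]


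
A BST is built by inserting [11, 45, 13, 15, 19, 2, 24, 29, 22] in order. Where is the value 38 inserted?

Starting tree (level order): [11, 2, 45, None, None, 13, None, None, 15, None, 19, None, 24, 22, 29]
Insertion path: 11 -> 45 -> 13 -> 15 -> 19 -> 24 -> 29
Result: insert 38 as right child of 29
Final tree (level order): [11, 2, 45, None, None, 13, None, None, 15, None, 19, None, 24, 22, 29, None, None, None, 38]


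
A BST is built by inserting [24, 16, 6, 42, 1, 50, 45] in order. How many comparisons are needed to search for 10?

Search path for 10: 24 -> 16 -> 6
Found: False
Comparisons: 3


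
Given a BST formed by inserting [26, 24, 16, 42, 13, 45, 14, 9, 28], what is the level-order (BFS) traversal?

Tree insertion order: [26, 24, 16, 42, 13, 45, 14, 9, 28]
Tree (level-order array): [26, 24, 42, 16, None, 28, 45, 13, None, None, None, None, None, 9, 14]
BFS from the root, enqueuing left then right child of each popped node:
  queue [26] -> pop 26, enqueue [24, 42], visited so far: [26]
  queue [24, 42] -> pop 24, enqueue [16], visited so far: [26, 24]
  queue [42, 16] -> pop 42, enqueue [28, 45], visited so far: [26, 24, 42]
  queue [16, 28, 45] -> pop 16, enqueue [13], visited so far: [26, 24, 42, 16]
  queue [28, 45, 13] -> pop 28, enqueue [none], visited so far: [26, 24, 42, 16, 28]
  queue [45, 13] -> pop 45, enqueue [none], visited so far: [26, 24, 42, 16, 28, 45]
  queue [13] -> pop 13, enqueue [9, 14], visited so far: [26, 24, 42, 16, 28, 45, 13]
  queue [9, 14] -> pop 9, enqueue [none], visited so far: [26, 24, 42, 16, 28, 45, 13, 9]
  queue [14] -> pop 14, enqueue [none], visited so far: [26, 24, 42, 16, 28, 45, 13, 9, 14]
Result: [26, 24, 42, 16, 28, 45, 13, 9, 14]


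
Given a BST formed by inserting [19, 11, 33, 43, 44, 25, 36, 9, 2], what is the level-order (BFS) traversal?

Tree insertion order: [19, 11, 33, 43, 44, 25, 36, 9, 2]
Tree (level-order array): [19, 11, 33, 9, None, 25, 43, 2, None, None, None, 36, 44]
BFS from the root, enqueuing left then right child of each popped node:
  queue [19] -> pop 19, enqueue [11, 33], visited so far: [19]
  queue [11, 33] -> pop 11, enqueue [9], visited so far: [19, 11]
  queue [33, 9] -> pop 33, enqueue [25, 43], visited so far: [19, 11, 33]
  queue [9, 25, 43] -> pop 9, enqueue [2], visited so far: [19, 11, 33, 9]
  queue [25, 43, 2] -> pop 25, enqueue [none], visited so far: [19, 11, 33, 9, 25]
  queue [43, 2] -> pop 43, enqueue [36, 44], visited so far: [19, 11, 33, 9, 25, 43]
  queue [2, 36, 44] -> pop 2, enqueue [none], visited so far: [19, 11, 33, 9, 25, 43, 2]
  queue [36, 44] -> pop 36, enqueue [none], visited so far: [19, 11, 33, 9, 25, 43, 2, 36]
  queue [44] -> pop 44, enqueue [none], visited so far: [19, 11, 33, 9, 25, 43, 2, 36, 44]
Result: [19, 11, 33, 9, 25, 43, 2, 36, 44]


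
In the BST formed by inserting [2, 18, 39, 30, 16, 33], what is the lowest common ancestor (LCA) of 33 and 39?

Tree insertion order: [2, 18, 39, 30, 16, 33]
Tree (level-order array): [2, None, 18, 16, 39, None, None, 30, None, None, 33]
In a BST, the LCA of p=33, q=39 is the first node v on the
root-to-leaf path with p <= v <= q (go left if both < v, right if both > v).
Walk from root:
  at 2: both 33 and 39 > 2, go right
  at 18: both 33 and 39 > 18, go right
  at 39: 33 <= 39 <= 39, this is the LCA
LCA = 39


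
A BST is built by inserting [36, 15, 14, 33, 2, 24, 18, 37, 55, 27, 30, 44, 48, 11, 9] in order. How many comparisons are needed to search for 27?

Search path for 27: 36 -> 15 -> 33 -> 24 -> 27
Found: True
Comparisons: 5


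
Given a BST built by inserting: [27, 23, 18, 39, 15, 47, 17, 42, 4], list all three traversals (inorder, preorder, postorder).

Tree insertion order: [27, 23, 18, 39, 15, 47, 17, 42, 4]
Tree (level-order array): [27, 23, 39, 18, None, None, 47, 15, None, 42, None, 4, 17]
Inorder (L, root, R): [4, 15, 17, 18, 23, 27, 39, 42, 47]
Preorder (root, L, R): [27, 23, 18, 15, 4, 17, 39, 47, 42]
Postorder (L, R, root): [4, 17, 15, 18, 23, 42, 47, 39, 27]


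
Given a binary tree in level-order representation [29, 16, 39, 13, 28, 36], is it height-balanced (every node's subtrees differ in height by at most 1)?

Tree (level-order array): [29, 16, 39, 13, 28, 36]
Definition: a tree is height-balanced if, at every node, |h(left) - h(right)| <= 1 (empty subtree has height -1).
Bottom-up per-node check:
  node 13: h_left=-1, h_right=-1, diff=0 [OK], height=0
  node 28: h_left=-1, h_right=-1, diff=0 [OK], height=0
  node 16: h_left=0, h_right=0, diff=0 [OK], height=1
  node 36: h_left=-1, h_right=-1, diff=0 [OK], height=0
  node 39: h_left=0, h_right=-1, diff=1 [OK], height=1
  node 29: h_left=1, h_right=1, diff=0 [OK], height=2
All nodes satisfy the balance condition.
Result: Balanced


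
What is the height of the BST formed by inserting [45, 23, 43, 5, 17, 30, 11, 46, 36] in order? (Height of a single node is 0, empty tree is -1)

Insertion order: [45, 23, 43, 5, 17, 30, 11, 46, 36]
Tree (level-order array): [45, 23, 46, 5, 43, None, None, None, 17, 30, None, 11, None, None, 36]
Compute height bottom-up (empty subtree = -1):
  height(11) = 1 + max(-1, -1) = 0
  height(17) = 1 + max(0, -1) = 1
  height(5) = 1 + max(-1, 1) = 2
  height(36) = 1 + max(-1, -1) = 0
  height(30) = 1 + max(-1, 0) = 1
  height(43) = 1 + max(1, -1) = 2
  height(23) = 1 + max(2, 2) = 3
  height(46) = 1 + max(-1, -1) = 0
  height(45) = 1 + max(3, 0) = 4
Height = 4


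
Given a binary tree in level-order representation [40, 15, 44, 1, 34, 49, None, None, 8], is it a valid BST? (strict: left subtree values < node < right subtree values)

Level-order array: [40, 15, 44, 1, 34, 49, None, None, 8]
Validate using subtree bounds (lo, hi): at each node, require lo < value < hi,
then recurse left with hi=value and right with lo=value.
Preorder trace (stopping at first violation):
  at node 40 with bounds (-inf, +inf): OK
  at node 15 with bounds (-inf, 40): OK
  at node 1 with bounds (-inf, 15): OK
  at node 8 with bounds (1, 15): OK
  at node 34 with bounds (15, 40): OK
  at node 44 with bounds (40, +inf): OK
  at node 49 with bounds (40, 44): VIOLATION
Node 49 violates its bound: not (40 < 49 < 44).
Result: Not a valid BST


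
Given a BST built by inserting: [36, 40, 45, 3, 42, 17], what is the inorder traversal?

Tree insertion order: [36, 40, 45, 3, 42, 17]
Tree (level-order array): [36, 3, 40, None, 17, None, 45, None, None, 42]
Inorder traversal: [3, 17, 36, 40, 42, 45]


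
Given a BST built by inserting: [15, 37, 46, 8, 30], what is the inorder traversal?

Tree insertion order: [15, 37, 46, 8, 30]
Tree (level-order array): [15, 8, 37, None, None, 30, 46]
Inorder traversal: [8, 15, 30, 37, 46]


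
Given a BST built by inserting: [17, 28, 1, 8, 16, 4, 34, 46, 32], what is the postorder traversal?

Tree insertion order: [17, 28, 1, 8, 16, 4, 34, 46, 32]
Tree (level-order array): [17, 1, 28, None, 8, None, 34, 4, 16, 32, 46]
Postorder traversal: [4, 16, 8, 1, 32, 46, 34, 28, 17]


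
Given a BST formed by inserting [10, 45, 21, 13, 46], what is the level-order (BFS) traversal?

Tree insertion order: [10, 45, 21, 13, 46]
Tree (level-order array): [10, None, 45, 21, 46, 13]
BFS from the root, enqueuing left then right child of each popped node:
  queue [10] -> pop 10, enqueue [45], visited so far: [10]
  queue [45] -> pop 45, enqueue [21, 46], visited so far: [10, 45]
  queue [21, 46] -> pop 21, enqueue [13], visited so far: [10, 45, 21]
  queue [46, 13] -> pop 46, enqueue [none], visited so far: [10, 45, 21, 46]
  queue [13] -> pop 13, enqueue [none], visited so far: [10, 45, 21, 46, 13]
Result: [10, 45, 21, 46, 13]


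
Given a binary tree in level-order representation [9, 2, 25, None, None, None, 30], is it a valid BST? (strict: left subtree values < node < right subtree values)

Level-order array: [9, 2, 25, None, None, None, 30]
Validate using subtree bounds (lo, hi): at each node, require lo < value < hi,
then recurse left with hi=value and right with lo=value.
Preorder trace (stopping at first violation):
  at node 9 with bounds (-inf, +inf): OK
  at node 2 with bounds (-inf, 9): OK
  at node 25 with bounds (9, +inf): OK
  at node 30 with bounds (25, +inf): OK
No violation found at any node.
Result: Valid BST


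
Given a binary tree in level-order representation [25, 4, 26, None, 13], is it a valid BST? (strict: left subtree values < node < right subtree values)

Level-order array: [25, 4, 26, None, 13]
Validate using subtree bounds (lo, hi): at each node, require lo < value < hi,
then recurse left with hi=value and right with lo=value.
Preorder trace (stopping at first violation):
  at node 25 with bounds (-inf, +inf): OK
  at node 4 with bounds (-inf, 25): OK
  at node 13 with bounds (4, 25): OK
  at node 26 with bounds (25, +inf): OK
No violation found at any node.
Result: Valid BST


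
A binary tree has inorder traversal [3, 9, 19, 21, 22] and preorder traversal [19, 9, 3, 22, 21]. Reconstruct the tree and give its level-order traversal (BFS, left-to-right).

Inorder:  [3, 9, 19, 21, 22]
Preorder: [19, 9, 3, 22, 21]
Algorithm: preorder visits root first, so consume preorder in order;
for each root, split the current inorder slice at that value into
left-subtree inorder and right-subtree inorder, then recurse.
Recursive splits:
  root=19; inorder splits into left=[3, 9], right=[21, 22]
  root=9; inorder splits into left=[3], right=[]
  root=3; inorder splits into left=[], right=[]
  root=22; inorder splits into left=[21], right=[]
  root=21; inorder splits into left=[], right=[]
Reconstructed level-order: [19, 9, 22, 3, 21]


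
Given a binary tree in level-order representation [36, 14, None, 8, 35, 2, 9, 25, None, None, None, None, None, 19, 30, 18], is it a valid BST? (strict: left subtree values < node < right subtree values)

Level-order array: [36, 14, None, 8, 35, 2, 9, 25, None, None, None, None, None, 19, 30, 18]
Validate using subtree bounds (lo, hi): at each node, require lo < value < hi,
then recurse left with hi=value and right with lo=value.
Preorder trace (stopping at first violation):
  at node 36 with bounds (-inf, +inf): OK
  at node 14 with bounds (-inf, 36): OK
  at node 8 with bounds (-inf, 14): OK
  at node 2 with bounds (-inf, 8): OK
  at node 9 with bounds (8, 14): OK
  at node 35 with bounds (14, 36): OK
  at node 25 with bounds (14, 35): OK
  at node 19 with bounds (14, 25): OK
  at node 18 with bounds (14, 19): OK
  at node 30 with bounds (25, 35): OK
No violation found at any node.
Result: Valid BST


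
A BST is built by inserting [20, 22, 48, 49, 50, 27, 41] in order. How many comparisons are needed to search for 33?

Search path for 33: 20 -> 22 -> 48 -> 27 -> 41
Found: False
Comparisons: 5


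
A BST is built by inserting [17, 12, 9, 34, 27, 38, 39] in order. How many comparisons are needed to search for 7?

Search path for 7: 17 -> 12 -> 9
Found: False
Comparisons: 3


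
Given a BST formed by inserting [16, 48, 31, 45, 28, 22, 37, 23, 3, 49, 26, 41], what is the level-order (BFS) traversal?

Tree insertion order: [16, 48, 31, 45, 28, 22, 37, 23, 3, 49, 26, 41]
Tree (level-order array): [16, 3, 48, None, None, 31, 49, 28, 45, None, None, 22, None, 37, None, None, 23, None, 41, None, 26]
BFS from the root, enqueuing left then right child of each popped node:
  queue [16] -> pop 16, enqueue [3, 48], visited so far: [16]
  queue [3, 48] -> pop 3, enqueue [none], visited so far: [16, 3]
  queue [48] -> pop 48, enqueue [31, 49], visited so far: [16, 3, 48]
  queue [31, 49] -> pop 31, enqueue [28, 45], visited so far: [16, 3, 48, 31]
  queue [49, 28, 45] -> pop 49, enqueue [none], visited so far: [16, 3, 48, 31, 49]
  queue [28, 45] -> pop 28, enqueue [22], visited so far: [16, 3, 48, 31, 49, 28]
  queue [45, 22] -> pop 45, enqueue [37], visited so far: [16, 3, 48, 31, 49, 28, 45]
  queue [22, 37] -> pop 22, enqueue [23], visited so far: [16, 3, 48, 31, 49, 28, 45, 22]
  queue [37, 23] -> pop 37, enqueue [41], visited so far: [16, 3, 48, 31, 49, 28, 45, 22, 37]
  queue [23, 41] -> pop 23, enqueue [26], visited so far: [16, 3, 48, 31, 49, 28, 45, 22, 37, 23]
  queue [41, 26] -> pop 41, enqueue [none], visited so far: [16, 3, 48, 31, 49, 28, 45, 22, 37, 23, 41]
  queue [26] -> pop 26, enqueue [none], visited so far: [16, 3, 48, 31, 49, 28, 45, 22, 37, 23, 41, 26]
Result: [16, 3, 48, 31, 49, 28, 45, 22, 37, 23, 41, 26]


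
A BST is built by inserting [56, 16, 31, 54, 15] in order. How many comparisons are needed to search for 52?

Search path for 52: 56 -> 16 -> 31 -> 54
Found: False
Comparisons: 4


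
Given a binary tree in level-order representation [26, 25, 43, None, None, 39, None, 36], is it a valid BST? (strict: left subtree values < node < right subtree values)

Level-order array: [26, 25, 43, None, None, 39, None, 36]
Validate using subtree bounds (lo, hi): at each node, require lo < value < hi,
then recurse left with hi=value and right with lo=value.
Preorder trace (stopping at first violation):
  at node 26 with bounds (-inf, +inf): OK
  at node 25 with bounds (-inf, 26): OK
  at node 43 with bounds (26, +inf): OK
  at node 39 with bounds (26, 43): OK
  at node 36 with bounds (26, 39): OK
No violation found at any node.
Result: Valid BST


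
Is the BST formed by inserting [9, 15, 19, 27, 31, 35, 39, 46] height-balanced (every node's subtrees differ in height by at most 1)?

Tree (level-order array): [9, None, 15, None, 19, None, 27, None, 31, None, 35, None, 39, None, 46]
Definition: a tree is height-balanced if, at every node, |h(left) - h(right)| <= 1 (empty subtree has height -1).
Bottom-up per-node check:
  node 46: h_left=-1, h_right=-1, diff=0 [OK], height=0
  node 39: h_left=-1, h_right=0, diff=1 [OK], height=1
  node 35: h_left=-1, h_right=1, diff=2 [FAIL (|-1-1|=2 > 1)], height=2
  node 31: h_left=-1, h_right=2, diff=3 [FAIL (|-1-2|=3 > 1)], height=3
  node 27: h_left=-1, h_right=3, diff=4 [FAIL (|-1-3|=4 > 1)], height=4
  node 19: h_left=-1, h_right=4, diff=5 [FAIL (|-1-4|=5 > 1)], height=5
  node 15: h_left=-1, h_right=5, diff=6 [FAIL (|-1-5|=6 > 1)], height=6
  node 9: h_left=-1, h_right=6, diff=7 [FAIL (|-1-6|=7 > 1)], height=7
Node 35 violates the condition: |-1 - 1| = 2 > 1.
Result: Not balanced


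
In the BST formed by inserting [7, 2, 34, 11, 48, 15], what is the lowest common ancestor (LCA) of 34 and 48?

Tree insertion order: [7, 2, 34, 11, 48, 15]
Tree (level-order array): [7, 2, 34, None, None, 11, 48, None, 15]
In a BST, the LCA of p=34, q=48 is the first node v on the
root-to-leaf path with p <= v <= q (go left if both < v, right if both > v).
Walk from root:
  at 7: both 34 and 48 > 7, go right
  at 34: 34 <= 34 <= 48, this is the LCA
LCA = 34


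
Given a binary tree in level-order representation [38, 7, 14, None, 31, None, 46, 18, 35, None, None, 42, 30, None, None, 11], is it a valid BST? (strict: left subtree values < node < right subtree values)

Level-order array: [38, 7, 14, None, 31, None, 46, 18, 35, None, None, 42, 30, None, None, 11]
Validate using subtree bounds (lo, hi): at each node, require lo < value < hi,
then recurse left with hi=value and right with lo=value.
Preorder trace (stopping at first violation):
  at node 38 with bounds (-inf, +inf): OK
  at node 7 with bounds (-inf, 38): OK
  at node 31 with bounds (7, 38): OK
  at node 18 with bounds (7, 31): OK
  at node 42 with bounds (7, 18): VIOLATION
Node 42 violates its bound: not (7 < 42 < 18).
Result: Not a valid BST


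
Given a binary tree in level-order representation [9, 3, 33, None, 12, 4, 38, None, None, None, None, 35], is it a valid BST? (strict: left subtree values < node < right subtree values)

Level-order array: [9, 3, 33, None, 12, 4, 38, None, None, None, None, 35]
Validate using subtree bounds (lo, hi): at each node, require lo < value < hi,
then recurse left with hi=value and right with lo=value.
Preorder trace (stopping at first violation):
  at node 9 with bounds (-inf, +inf): OK
  at node 3 with bounds (-inf, 9): OK
  at node 12 with bounds (3, 9): VIOLATION
Node 12 violates its bound: not (3 < 12 < 9).
Result: Not a valid BST


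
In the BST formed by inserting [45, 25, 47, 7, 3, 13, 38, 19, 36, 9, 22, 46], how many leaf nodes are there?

Tree built from: [45, 25, 47, 7, 3, 13, 38, 19, 36, 9, 22, 46]
Tree (level-order array): [45, 25, 47, 7, 38, 46, None, 3, 13, 36, None, None, None, None, None, 9, 19, None, None, None, None, None, 22]
Rule: A leaf has 0 children.
Per-node child counts:
  node 45: 2 child(ren)
  node 25: 2 child(ren)
  node 7: 2 child(ren)
  node 3: 0 child(ren)
  node 13: 2 child(ren)
  node 9: 0 child(ren)
  node 19: 1 child(ren)
  node 22: 0 child(ren)
  node 38: 1 child(ren)
  node 36: 0 child(ren)
  node 47: 1 child(ren)
  node 46: 0 child(ren)
Matching nodes: [3, 9, 22, 36, 46]
Count of leaf nodes: 5


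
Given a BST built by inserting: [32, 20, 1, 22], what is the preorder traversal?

Tree insertion order: [32, 20, 1, 22]
Tree (level-order array): [32, 20, None, 1, 22]
Preorder traversal: [32, 20, 1, 22]


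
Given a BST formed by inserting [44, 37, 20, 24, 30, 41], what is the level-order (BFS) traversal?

Tree insertion order: [44, 37, 20, 24, 30, 41]
Tree (level-order array): [44, 37, None, 20, 41, None, 24, None, None, None, 30]
BFS from the root, enqueuing left then right child of each popped node:
  queue [44] -> pop 44, enqueue [37], visited so far: [44]
  queue [37] -> pop 37, enqueue [20, 41], visited so far: [44, 37]
  queue [20, 41] -> pop 20, enqueue [24], visited so far: [44, 37, 20]
  queue [41, 24] -> pop 41, enqueue [none], visited so far: [44, 37, 20, 41]
  queue [24] -> pop 24, enqueue [30], visited so far: [44, 37, 20, 41, 24]
  queue [30] -> pop 30, enqueue [none], visited so far: [44, 37, 20, 41, 24, 30]
Result: [44, 37, 20, 41, 24, 30]


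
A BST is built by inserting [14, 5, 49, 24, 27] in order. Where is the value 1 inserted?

Starting tree (level order): [14, 5, 49, None, None, 24, None, None, 27]
Insertion path: 14 -> 5
Result: insert 1 as left child of 5
Final tree (level order): [14, 5, 49, 1, None, 24, None, None, None, None, 27]


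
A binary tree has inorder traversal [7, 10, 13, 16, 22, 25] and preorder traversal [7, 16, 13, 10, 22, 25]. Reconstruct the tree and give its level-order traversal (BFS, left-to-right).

Inorder:  [7, 10, 13, 16, 22, 25]
Preorder: [7, 16, 13, 10, 22, 25]
Algorithm: preorder visits root first, so consume preorder in order;
for each root, split the current inorder slice at that value into
left-subtree inorder and right-subtree inorder, then recurse.
Recursive splits:
  root=7; inorder splits into left=[], right=[10, 13, 16, 22, 25]
  root=16; inorder splits into left=[10, 13], right=[22, 25]
  root=13; inorder splits into left=[10], right=[]
  root=10; inorder splits into left=[], right=[]
  root=22; inorder splits into left=[], right=[25]
  root=25; inorder splits into left=[], right=[]
Reconstructed level-order: [7, 16, 13, 22, 10, 25]


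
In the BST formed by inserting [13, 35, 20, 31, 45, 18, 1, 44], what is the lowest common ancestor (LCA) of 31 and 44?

Tree insertion order: [13, 35, 20, 31, 45, 18, 1, 44]
Tree (level-order array): [13, 1, 35, None, None, 20, 45, 18, 31, 44]
In a BST, the LCA of p=31, q=44 is the first node v on the
root-to-leaf path with p <= v <= q (go left if both < v, right if both > v).
Walk from root:
  at 13: both 31 and 44 > 13, go right
  at 35: 31 <= 35 <= 44, this is the LCA
LCA = 35


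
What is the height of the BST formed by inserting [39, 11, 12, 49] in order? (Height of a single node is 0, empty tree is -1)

Insertion order: [39, 11, 12, 49]
Tree (level-order array): [39, 11, 49, None, 12]
Compute height bottom-up (empty subtree = -1):
  height(12) = 1 + max(-1, -1) = 0
  height(11) = 1 + max(-1, 0) = 1
  height(49) = 1 + max(-1, -1) = 0
  height(39) = 1 + max(1, 0) = 2
Height = 2


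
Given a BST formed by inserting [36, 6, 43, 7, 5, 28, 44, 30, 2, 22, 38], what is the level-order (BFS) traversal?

Tree insertion order: [36, 6, 43, 7, 5, 28, 44, 30, 2, 22, 38]
Tree (level-order array): [36, 6, 43, 5, 7, 38, 44, 2, None, None, 28, None, None, None, None, None, None, 22, 30]
BFS from the root, enqueuing left then right child of each popped node:
  queue [36] -> pop 36, enqueue [6, 43], visited so far: [36]
  queue [6, 43] -> pop 6, enqueue [5, 7], visited so far: [36, 6]
  queue [43, 5, 7] -> pop 43, enqueue [38, 44], visited so far: [36, 6, 43]
  queue [5, 7, 38, 44] -> pop 5, enqueue [2], visited so far: [36, 6, 43, 5]
  queue [7, 38, 44, 2] -> pop 7, enqueue [28], visited so far: [36, 6, 43, 5, 7]
  queue [38, 44, 2, 28] -> pop 38, enqueue [none], visited so far: [36, 6, 43, 5, 7, 38]
  queue [44, 2, 28] -> pop 44, enqueue [none], visited so far: [36, 6, 43, 5, 7, 38, 44]
  queue [2, 28] -> pop 2, enqueue [none], visited so far: [36, 6, 43, 5, 7, 38, 44, 2]
  queue [28] -> pop 28, enqueue [22, 30], visited so far: [36, 6, 43, 5, 7, 38, 44, 2, 28]
  queue [22, 30] -> pop 22, enqueue [none], visited so far: [36, 6, 43, 5, 7, 38, 44, 2, 28, 22]
  queue [30] -> pop 30, enqueue [none], visited so far: [36, 6, 43, 5, 7, 38, 44, 2, 28, 22, 30]
Result: [36, 6, 43, 5, 7, 38, 44, 2, 28, 22, 30]


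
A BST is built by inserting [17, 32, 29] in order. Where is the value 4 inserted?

Starting tree (level order): [17, None, 32, 29]
Insertion path: 17
Result: insert 4 as left child of 17
Final tree (level order): [17, 4, 32, None, None, 29]


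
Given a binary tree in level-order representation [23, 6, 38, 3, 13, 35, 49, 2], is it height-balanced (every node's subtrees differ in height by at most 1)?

Tree (level-order array): [23, 6, 38, 3, 13, 35, 49, 2]
Definition: a tree is height-balanced if, at every node, |h(left) - h(right)| <= 1 (empty subtree has height -1).
Bottom-up per-node check:
  node 2: h_left=-1, h_right=-1, diff=0 [OK], height=0
  node 3: h_left=0, h_right=-1, diff=1 [OK], height=1
  node 13: h_left=-1, h_right=-1, diff=0 [OK], height=0
  node 6: h_left=1, h_right=0, diff=1 [OK], height=2
  node 35: h_left=-1, h_right=-1, diff=0 [OK], height=0
  node 49: h_left=-1, h_right=-1, diff=0 [OK], height=0
  node 38: h_left=0, h_right=0, diff=0 [OK], height=1
  node 23: h_left=2, h_right=1, diff=1 [OK], height=3
All nodes satisfy the balance condition.
Result: Balanced


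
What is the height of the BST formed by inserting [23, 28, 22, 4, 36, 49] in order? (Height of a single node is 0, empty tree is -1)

Insertion order: [23, 28, 22, 4, 36, 49]
Tree (level-order array): [23, 22, 28, 4, None, None, 36, None, None, None, 49]
Compute height bottom-up (empty subtree = -1):
  height(4) = 1 + max(-1, -1) = 0
  height(22) = 1 + max(0, -1) = 1
  height(49) = 1 + max(-1, -1) = 0
  height(36) = 1 + max(-1, 0) = 1
  height(28) = 1 + max(-1, 1) = 2
  height(23) = 1 + max(1, 2) = 3
Height = 3


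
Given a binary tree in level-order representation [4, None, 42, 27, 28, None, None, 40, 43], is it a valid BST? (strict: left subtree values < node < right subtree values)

Level-order array: [4, None, 42, 27, 28, None, None, 40, 43]
Validate using subtree bounds (lo, hi): at each node, require lo < value < hi,
then recurse left with hi=value and right with lo=value.
Preorder trace (stopping at first violation):
  at node 4 with bounds (-inf, +inf): OK
  at node 42 with bounds (4, +inf): OK
  at node 27 with bounds (4, 42): OK
  at node 28 with bounds (42, +inf): VIOLATION
Node 28 violates its bound: not (42 < 28 < +inf).
Result: Not a valid BST


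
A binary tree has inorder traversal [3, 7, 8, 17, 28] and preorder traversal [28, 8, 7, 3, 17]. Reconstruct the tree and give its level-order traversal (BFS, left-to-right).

Inorder:  [3, 7, 8, 17, 28]
Preorder: [28, 8, 7, 3, 17]
Algorithm: preorder visits root first, so consume preorder in order;
for each root, split the current inorder slice at that value into
left-subtree inorder and right-subtree inorder, then recurse.
Recursive splits:
  root=28; inorder splits into left=[3, 7, 8, 17], right=[]
  root=8; inorder splits into left=[3, 7], right=[17]
  root=7; inorder splits into left=[3], right=[]
  root=3; inorder splits into left=[], right=[]
  root=17; inorder splits into left=[], right=[]
Reconstructed level-order: [28, 8, 7, 17, 3]


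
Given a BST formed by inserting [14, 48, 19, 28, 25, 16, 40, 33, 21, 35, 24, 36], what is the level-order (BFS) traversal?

Tree insertion order: [14, 48, 19, 28, 25, 16, 40, 33, 21, 35, 24, 36]
Tree (level-order array): [14, None, 48, 19, None, 16, 28, None, None, 25, 40, 21, None, 33, None, None, 24, None, 35, None, None, None, 36]
BFS from the root, enqueuing left then right child of each popped node:
  queue [14] -> pop 14, enqueue [48], visited so far: [14]
  queue [48] -> pop 48, enqueue [19], visited so far: [14, 48]
  queue [19] -> pop 19, enqueue [16, 28], visited so far: [14, 48, 19]
  queue [16, 28] -> pop 16, enqueue [none], visited so far: [14, 48, 19, 16]
  queue [28] -> pop 28, enqueue [25, 40], visited so far: [14, 48, 19, 16, 28]
  queue [25, 40] -> pop 25, enqueue [21], visited so far: [14, 48, 19, 16, 28, 25]
  queue [40, 21] -> pop 40, enqueue [33], visited so far: [14, 48, 19, 16, 28, 25, 40]
  queue [21, 33] -> pop 21, enqueue [24], visited so far: [14, 48, 19, 16, 28, 25, 40, 21]
  queue [33, 24] -> pop 33, enqueue [35], visited so far: [14, 48, 19, 16, 28, 25, 40, 21, 33]
  queue [24, 35] -> pop 24, enqueue [none], visited so far: [14, 48, 19, 16, 28, 25, 40, 21, 33, 24]
  queue [35] -> pop 35, enqueue [36], visited so far: [14, 48, 19, 16, 28, 25, 40, 21, 33, 24, 35]
  queue [36] -> pop 36, enqueue [none], visited so far: [14, 48, 19, 16, 28, 25, 40, 21, 33, 24, 35, 36]
Result: [14, 48, 19, 16, 28, 25, 40, 21, 33, 24, 35, 36]


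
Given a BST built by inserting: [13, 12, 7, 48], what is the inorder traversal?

Tree insertion order: [13, 12, 7, 48]
Tree (level-order array): [13, 12, 48, 7]
Inorder traversal: [7, 12, 13, 48]


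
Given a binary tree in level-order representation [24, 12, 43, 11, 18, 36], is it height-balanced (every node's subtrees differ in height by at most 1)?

Tree (level-order array): [24, 12, 43, 11, 18, 36]
Definition: a tree is height-balanced if, at every node, |h(left) - h(right)| <= 1 (empty subtree has height -1).
Bottom-up per-node check:
  node 11: h_left=-1, h_right=-1, diff=0 [OK], height=0
  node 18: h_left=-1, h_right=-1, diff=0 [OK], height=0
  node 12: h_left=0, h_right=0, diff=0 [OK], height=1
  node 36: h_left=-1, h_right=-1, diff=0 [OK], height=0
  node 43: h_left=0, h_right=-1, diff=1 [OK], height=1
  node 24: h_left=1, h_right=1, diff=0 [OK], height=2
All nodes satisfy the balance condition.
Result: Balanced


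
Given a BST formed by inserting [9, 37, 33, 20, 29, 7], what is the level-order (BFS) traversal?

Tree insertion order: [9, 37, 33, 20, 29, 7]
Tree (level-order array): [9, 7, 37, None, None, 33, None, 20, None, None, 29]
BFS from the root, enqueuing left then right child of each popped node:
  queue [9] -> pop 9, enqueue [7, 37], visited so far: [9]
  queue [7, 37] -> pop 7, enqueue [none], visited so far: [9, 7]
  queue [37] -> pop 37, enqueue [33], visited so far: [9, 7, 37]
  queue [33] -> pop 33, enqueue [20], visited so far: [9, 7, 37, 33]
  queue [20] -> pop 20, enqueue [29], visited so far: [9, 7, 37, 33, 20]
  queue [29] -> pop 29, enqueue [none], visited so far: [9, 7, 37, 33, 20, 29]
Result: [9, 7, 37, 33, 20, 29]


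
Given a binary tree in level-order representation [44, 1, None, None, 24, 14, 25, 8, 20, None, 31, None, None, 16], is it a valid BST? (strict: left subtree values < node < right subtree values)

Level-order array: [44, 1, None, None, 24, 14, 25, 8, 20, None, 31, None, None, 16]
Validate using subtree bounds (lo, hi): at each node, require lo < value < hi,
then recurse left with hi=value and right with lo=value.
Preorder trace (stopping at first violation):
  at node 44 with bounds (-inf, +inf): OK
  at node 1 with bounds (-inf, 44): OK
  at node 24 with bounds (1, 44): OK
  at node 14 with bounds (1, 24): OK
  at node 8 with bounds (1, 14): OK
  at node 20 with bounds (14, 24): OK
  at node 16 with bounds (14, 20): OK
  at node 25 with bounds (24, 44): OK
  at node 31 with bounds (25, 44): OK
No violation found at any node.
Result: Valid BST


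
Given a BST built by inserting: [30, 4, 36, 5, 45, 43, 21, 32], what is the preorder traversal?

Tree insertion order: [30, 4, 36, 5, 45, 43, 21, 32]
Tree (level-order array): [30, 4, 36, None, 5, 32, 45, None, 21, None, None, 43]
Preorder traversal: [30, 4, 5, 21, 36, 32, 45, 43]


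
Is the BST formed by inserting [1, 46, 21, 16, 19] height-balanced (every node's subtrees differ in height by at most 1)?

Tree (level-order array): [1, None, 46, 21, None, 16, None, None, 19]
Definition: a tree is height-balanced if, at every node, |h(left) - h(right)| <= 1 (empty subtree has height -1).
Bottom-up per-node check:
  node 19: h_left=-1, h_right=-1, diff=0 [OK], height=0
  node 16: h_left=-1, h_right=0, diff=1 [OK], height=1
  node 21: h_left=1, h_right=-1, diff=2 [FAIL (|1--1|=2 > 1)], height=2
  node 46: h_left=2, h_right=-1, diff=3 [FAIL (|2--1|=3 > 1)], height=3
  node 1: h_left=-1, h_right=3, diff=4 [FAIL (|-1-3|=4 > 1)], height=4
Node 21 violates the condition: |1 - -1| = 2 > 1.
Result: Not balanced


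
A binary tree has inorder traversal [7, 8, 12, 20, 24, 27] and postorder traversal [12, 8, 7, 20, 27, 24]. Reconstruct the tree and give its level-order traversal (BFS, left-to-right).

Inorder:   [7, 8, 12, 20, 24, 27]
Postorder: [12, 8, 7, 20, 27, 24]
Algorithm: postorder visits root last, so walk postorder right-to-left;
each value is the root of the current inorder slice — split it at that
value, recurse on the right subtree first, then the left.
Recursive splits:
  root=24; inorder splits into left=[7, 8, 12, 20], right=[27]
  root=27; inorder splits into left=[], right=[]
  root=20; inorder splits into left=[7, 8, 12], right=[]
  root=7; inorder splits into left=[], right=[8, 12]
  root=8; inorder splits into left=[], right=[12]
  root=12; inorder splits into left=[], right=[]
Reconstructed level-order: [24, 20, 27, 7, 8, 12]


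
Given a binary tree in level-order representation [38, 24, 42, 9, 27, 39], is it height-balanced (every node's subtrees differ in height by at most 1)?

Tree (level-order array): [38, 24, 42, 9, 27, 39]
Definition: a tree is height-balanced if, at every node, |h(left) - h(right)| <= 1 (empty subtree has height -1).
Bottom-up per-node check:
  node 9: h_left=-1, h_right=-1, diff=0 [OK], height=0
  node 27: h_left=-1, h_right=-1, diff=0 [OK], height=0
  node 24: h_left=0, h_right=0, diff=0 [OK], height=1
  node 39: h_left=-1, h_right=-1, diff=0 [OK], height=0
  node 42: h_left=0, h_right=-1, diff=1 [OK], height=1
  node 38: h_left=1, h_right=1, diff=0 [OK], height=2
All nodes satisfy the balance condition.
Result: Balanced


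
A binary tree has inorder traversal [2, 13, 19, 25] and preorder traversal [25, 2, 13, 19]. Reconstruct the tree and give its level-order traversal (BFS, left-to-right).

Inorder:  [2, 13, 19, 25]
Preorder: [25, 2, 13, 19]
Algorithm: preorder visits root first, so consume preorder in order;
for each root, split the current inorder slice at that value into
left-subtree inorder and right-subtree inorder, then recurse.
Recursive splits:
  root=25; inorder splits into left=[2, 13, 19], right=[]
  root=2; inorder splits into left=[], right=[13, 19]
  root=13; inorder splits into left=[], right=[19]
  root=19; inorder splits into left=[], right=[]
Reconstructed level-order: [25, 2, 13, 19]


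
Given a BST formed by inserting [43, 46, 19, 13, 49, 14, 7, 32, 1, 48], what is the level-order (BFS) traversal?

Tree insertion order: [43, 46, 19, 13, 49, 14, 7, 32, 1, 48]
Tree (level-order array): [43, 19, 46, 13, 32, None, 49, 7, 14, None, None, 48, None, 1]
BFS from the root, enqueuing left then right child of each popped node:
  queue [43] -> pop 43, enqueue [19, 46], visited so far: [43]
  queue [19, 46] -> pop 19, enqueue [13, 32], visited so far: [43, 19]
  queue [46, 13, 32] -> pop 46, enqueue [49], visited so far: [43, 19, 46]
  queue [13, 32, 49] -> pop 13, enqueue [7, 14], visited so far: [43, 19, 46, 13]
  queue [32, 49, 7, 14] -> pop 32, enqueue [none], visited so far: [43, 19, 46, 13, 32]
  queue [49, 7, 14] -> pop 49, enqueue [48], visited so far: [43, 19, 46, 13, 32, 49]
  queue [7, 14, 48] -> pop 7, enqueue [1], visited so far: [43, 19, 46, 13, 32, 49, 7]
  queue [14, 48, 1] -> pop 14, enqueue [none], visited so far: [43, 19, 46, 13, 32, 49, 7, 14]
  queue [48, 1] -> pop 48, enqueue [none], visited so far: [43, 19, 46, 13, 32, 49, 7, 14, 48]
  queue [1] -> pop 1, enqueue [none], visited so far: [43, 19, 46, 13, 32, 49, 7, 14, 48, 1]
Result: [43, 19, 46, 13, 32, 49, 7, 14, 48, 1]
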